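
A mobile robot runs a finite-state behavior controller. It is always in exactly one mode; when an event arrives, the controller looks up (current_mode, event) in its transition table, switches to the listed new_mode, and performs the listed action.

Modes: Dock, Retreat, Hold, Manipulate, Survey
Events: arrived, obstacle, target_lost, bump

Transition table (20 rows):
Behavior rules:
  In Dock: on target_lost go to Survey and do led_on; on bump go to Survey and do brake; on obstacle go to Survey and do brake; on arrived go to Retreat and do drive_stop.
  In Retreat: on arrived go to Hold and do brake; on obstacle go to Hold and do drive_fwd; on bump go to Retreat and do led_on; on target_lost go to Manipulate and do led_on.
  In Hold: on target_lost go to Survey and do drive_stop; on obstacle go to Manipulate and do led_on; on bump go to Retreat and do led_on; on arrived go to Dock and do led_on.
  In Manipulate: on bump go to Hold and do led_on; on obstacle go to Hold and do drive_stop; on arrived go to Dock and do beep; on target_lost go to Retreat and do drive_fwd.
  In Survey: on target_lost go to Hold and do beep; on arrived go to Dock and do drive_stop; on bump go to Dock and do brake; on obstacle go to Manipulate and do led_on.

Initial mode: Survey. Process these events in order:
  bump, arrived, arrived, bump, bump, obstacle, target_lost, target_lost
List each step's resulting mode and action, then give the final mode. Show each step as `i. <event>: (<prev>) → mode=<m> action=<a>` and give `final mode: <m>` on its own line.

final mode: Hold

1. bump: (Survey) → mode=Dock action=brake
2. arrived: (Dock) → mode=Retreat action=drive_stop
3. arrived: (Retreat) → mode=Hold action=brake
4. bump: (Hold) → mode=Retreat action=led_on
5. bump: (Retreat) → mode=Retreat action=led_on
6. obstacle: (Retreat) → mode=Hold action=drive_fwd
7. target_lost: (Hold) → mode=Survey action=drive_stop
8. target_lost: (Survey) → mode=Hold action=beep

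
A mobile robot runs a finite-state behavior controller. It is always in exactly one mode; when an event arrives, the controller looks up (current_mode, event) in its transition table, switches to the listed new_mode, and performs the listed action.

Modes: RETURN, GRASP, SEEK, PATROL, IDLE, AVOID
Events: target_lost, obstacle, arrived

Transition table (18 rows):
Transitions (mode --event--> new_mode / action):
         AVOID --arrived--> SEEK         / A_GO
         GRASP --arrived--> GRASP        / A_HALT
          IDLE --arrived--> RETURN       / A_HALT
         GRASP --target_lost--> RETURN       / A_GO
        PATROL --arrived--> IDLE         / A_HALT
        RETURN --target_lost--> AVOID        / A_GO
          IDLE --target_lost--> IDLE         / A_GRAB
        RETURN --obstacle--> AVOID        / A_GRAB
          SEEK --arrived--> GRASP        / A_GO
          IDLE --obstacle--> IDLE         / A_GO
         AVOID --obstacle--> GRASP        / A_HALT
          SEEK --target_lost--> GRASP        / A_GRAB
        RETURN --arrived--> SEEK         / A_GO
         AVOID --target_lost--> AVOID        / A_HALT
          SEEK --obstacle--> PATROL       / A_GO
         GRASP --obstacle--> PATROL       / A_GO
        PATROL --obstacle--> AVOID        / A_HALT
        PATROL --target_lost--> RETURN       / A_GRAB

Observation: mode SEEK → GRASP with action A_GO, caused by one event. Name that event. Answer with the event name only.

arrived

try target_lost: (SEEK, target_lost) → (GRASP, A_GRAB)
try obstacle: (SEEK, obstacle) → (PATROL, A_GO)
try arrived: (SEEK, arrived) → (GRASP, A_GO)  ← matches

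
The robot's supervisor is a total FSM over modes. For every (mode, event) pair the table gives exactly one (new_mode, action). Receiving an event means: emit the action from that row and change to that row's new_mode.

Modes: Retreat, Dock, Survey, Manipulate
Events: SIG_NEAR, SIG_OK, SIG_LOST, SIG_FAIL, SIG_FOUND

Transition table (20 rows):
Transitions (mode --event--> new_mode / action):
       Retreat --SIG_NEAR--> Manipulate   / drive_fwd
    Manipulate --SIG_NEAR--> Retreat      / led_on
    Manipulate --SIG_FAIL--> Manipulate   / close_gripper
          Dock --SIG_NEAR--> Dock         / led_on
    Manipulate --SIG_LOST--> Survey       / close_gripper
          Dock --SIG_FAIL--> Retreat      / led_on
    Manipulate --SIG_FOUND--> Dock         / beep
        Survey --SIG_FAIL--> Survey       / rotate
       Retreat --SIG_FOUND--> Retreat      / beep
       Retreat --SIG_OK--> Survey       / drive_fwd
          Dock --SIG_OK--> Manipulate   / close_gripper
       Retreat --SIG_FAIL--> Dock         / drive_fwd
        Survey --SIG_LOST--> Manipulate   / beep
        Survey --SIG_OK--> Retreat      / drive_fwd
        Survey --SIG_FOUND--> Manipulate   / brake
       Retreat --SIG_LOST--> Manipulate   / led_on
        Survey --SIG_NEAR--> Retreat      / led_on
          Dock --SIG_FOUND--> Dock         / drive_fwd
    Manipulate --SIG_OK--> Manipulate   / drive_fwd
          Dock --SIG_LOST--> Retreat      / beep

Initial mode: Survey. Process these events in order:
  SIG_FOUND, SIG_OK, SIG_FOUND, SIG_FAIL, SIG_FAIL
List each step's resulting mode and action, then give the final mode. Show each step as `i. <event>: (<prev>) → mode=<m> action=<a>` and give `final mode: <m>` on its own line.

1. SIG_FOUND: (Survey) → mode=Manipulate action=brake
2. SIG_OK: (Manipulate) → mode=Manipulate action=drive_fwd
3. SIG_FOUND: (Manipulate) → mode=Dock action=beep
4. SIG_FAIL: (Dock) → mode=Retreat action=led_on
5. SIG_FAIL: (Retreat) → mode=Dock action=drive_fwd

final mode: Dock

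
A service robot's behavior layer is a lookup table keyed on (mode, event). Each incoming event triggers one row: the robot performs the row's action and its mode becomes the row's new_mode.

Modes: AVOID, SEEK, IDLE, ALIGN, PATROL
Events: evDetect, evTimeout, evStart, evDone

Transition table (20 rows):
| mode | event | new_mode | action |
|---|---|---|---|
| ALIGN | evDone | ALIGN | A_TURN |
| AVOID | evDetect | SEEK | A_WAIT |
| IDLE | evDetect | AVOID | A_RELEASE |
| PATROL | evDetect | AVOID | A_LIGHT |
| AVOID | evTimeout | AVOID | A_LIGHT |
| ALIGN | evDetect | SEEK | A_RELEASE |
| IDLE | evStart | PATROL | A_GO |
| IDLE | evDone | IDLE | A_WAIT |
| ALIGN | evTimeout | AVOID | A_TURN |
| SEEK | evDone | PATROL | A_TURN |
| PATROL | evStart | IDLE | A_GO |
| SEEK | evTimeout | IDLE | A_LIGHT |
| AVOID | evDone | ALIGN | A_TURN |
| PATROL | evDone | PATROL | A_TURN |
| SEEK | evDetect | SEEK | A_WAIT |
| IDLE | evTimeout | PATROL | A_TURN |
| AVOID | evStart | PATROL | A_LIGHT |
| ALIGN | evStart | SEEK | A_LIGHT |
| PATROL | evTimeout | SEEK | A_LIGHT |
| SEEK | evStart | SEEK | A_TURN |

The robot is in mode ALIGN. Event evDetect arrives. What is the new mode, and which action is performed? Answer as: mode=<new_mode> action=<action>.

mode=SEEK action=A_RELEASE

current mode = ALIGN; filter table to that mode:
  (ALIGN, evDone) → (ALIGN, A_TURN)
  (ALIGN, evDetect) → (SEEK, A_RELEASE)  ← event matches
  (ALIGN, evTimeout) → (AVOID, A_TURN)
  (ALIGN, evStart) → (SEEK, A_LIGHT)
event = evDetect selects (SEEK, A_RELEASE)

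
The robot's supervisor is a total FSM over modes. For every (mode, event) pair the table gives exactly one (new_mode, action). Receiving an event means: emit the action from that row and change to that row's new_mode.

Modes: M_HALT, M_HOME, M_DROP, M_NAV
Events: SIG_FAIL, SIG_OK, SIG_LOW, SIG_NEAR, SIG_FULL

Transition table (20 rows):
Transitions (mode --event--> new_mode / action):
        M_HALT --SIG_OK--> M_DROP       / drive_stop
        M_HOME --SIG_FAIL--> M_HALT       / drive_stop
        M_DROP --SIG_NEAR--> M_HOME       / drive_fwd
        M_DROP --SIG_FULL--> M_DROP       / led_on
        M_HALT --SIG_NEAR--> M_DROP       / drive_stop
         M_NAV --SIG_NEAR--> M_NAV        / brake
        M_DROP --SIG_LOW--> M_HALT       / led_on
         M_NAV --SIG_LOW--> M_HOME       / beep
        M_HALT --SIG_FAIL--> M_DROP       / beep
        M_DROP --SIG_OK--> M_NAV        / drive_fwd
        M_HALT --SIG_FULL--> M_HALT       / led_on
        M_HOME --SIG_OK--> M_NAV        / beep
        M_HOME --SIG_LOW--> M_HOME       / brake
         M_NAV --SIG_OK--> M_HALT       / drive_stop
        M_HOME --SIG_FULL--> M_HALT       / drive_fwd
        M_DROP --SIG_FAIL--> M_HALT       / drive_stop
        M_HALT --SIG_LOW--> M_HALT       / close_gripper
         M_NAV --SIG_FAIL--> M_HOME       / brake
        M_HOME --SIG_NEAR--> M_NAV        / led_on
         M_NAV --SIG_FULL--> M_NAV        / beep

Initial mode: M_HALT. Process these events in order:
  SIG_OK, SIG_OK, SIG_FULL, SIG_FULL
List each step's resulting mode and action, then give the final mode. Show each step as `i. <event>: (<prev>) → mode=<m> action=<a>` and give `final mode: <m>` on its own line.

1. SIG_OK: (M_HALT) → mode=M_DROP action=drive_stop
2. SIG_OK: (M_DROP) → mode=M_NAV action=drive_fwd
3. SIG_FULL: (M_NAV) → mode=M_NAV action=beep
4. SIG_FULL: (M_NAV) → mode=M_NAV action=beep

final mode: M_NAV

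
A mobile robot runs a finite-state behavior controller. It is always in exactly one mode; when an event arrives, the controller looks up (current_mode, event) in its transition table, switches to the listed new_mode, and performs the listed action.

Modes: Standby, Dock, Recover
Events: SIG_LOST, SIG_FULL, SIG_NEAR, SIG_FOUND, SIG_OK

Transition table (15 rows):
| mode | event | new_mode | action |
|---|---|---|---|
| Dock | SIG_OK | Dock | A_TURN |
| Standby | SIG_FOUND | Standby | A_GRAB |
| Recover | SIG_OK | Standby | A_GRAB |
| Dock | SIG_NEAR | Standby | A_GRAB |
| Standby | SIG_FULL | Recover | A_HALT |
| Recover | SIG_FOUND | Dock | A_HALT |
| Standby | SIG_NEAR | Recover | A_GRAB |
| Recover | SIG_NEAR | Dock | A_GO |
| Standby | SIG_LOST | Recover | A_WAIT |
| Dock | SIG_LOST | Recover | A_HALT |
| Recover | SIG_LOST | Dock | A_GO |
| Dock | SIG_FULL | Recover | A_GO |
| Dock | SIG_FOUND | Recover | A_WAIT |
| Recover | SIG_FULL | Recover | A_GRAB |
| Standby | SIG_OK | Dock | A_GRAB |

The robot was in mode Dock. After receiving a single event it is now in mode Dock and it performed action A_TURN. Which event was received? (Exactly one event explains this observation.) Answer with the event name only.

try SIG_LOST: (Dock, SIG_LOST) → (Recover, A_HALT)
try SIG_FULL: (Dock, SIG_FULL) → (Recover, A_GO)
try SIG_NEAR: (Dock, SIG_NEAR) → (Standby, A_GRAB)
try SIG_FOUND: (Dock, SIG_FOUND) → (Recover, A_WAIT)
try SIG_OK: (Dock, SIG_OK) → (Dock, A_TURN)  ← matches

SIG_OK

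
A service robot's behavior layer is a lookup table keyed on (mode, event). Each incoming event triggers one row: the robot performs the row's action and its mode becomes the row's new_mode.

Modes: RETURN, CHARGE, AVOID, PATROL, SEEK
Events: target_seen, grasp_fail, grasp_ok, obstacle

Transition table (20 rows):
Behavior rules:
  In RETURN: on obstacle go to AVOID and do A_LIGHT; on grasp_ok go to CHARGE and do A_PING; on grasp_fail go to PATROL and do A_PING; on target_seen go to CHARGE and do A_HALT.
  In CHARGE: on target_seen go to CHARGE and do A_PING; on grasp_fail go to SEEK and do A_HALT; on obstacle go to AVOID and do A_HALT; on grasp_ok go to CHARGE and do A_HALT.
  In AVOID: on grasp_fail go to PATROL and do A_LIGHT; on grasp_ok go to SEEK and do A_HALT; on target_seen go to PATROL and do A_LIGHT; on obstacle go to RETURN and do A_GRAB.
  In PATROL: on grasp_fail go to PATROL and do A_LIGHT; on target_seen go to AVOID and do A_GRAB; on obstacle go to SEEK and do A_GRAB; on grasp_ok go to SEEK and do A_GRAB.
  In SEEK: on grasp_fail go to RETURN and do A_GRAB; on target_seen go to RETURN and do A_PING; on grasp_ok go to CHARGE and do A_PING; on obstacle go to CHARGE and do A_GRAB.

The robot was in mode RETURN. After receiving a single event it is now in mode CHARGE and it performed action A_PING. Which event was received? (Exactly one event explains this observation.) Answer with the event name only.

try target_seen: (RETURN, target_seen) → (CHARGE, A_HALT)
try grasp_fail: (RETURN, grasp_fail) → (PATROL, A_PING)
try grasp_ok: (RETURN, grasp_ok) → (CHARGE, A_PING)  ← matches
try obstacle: (RETURN, obstacle) → (AVOID, A_LIGHT)

grasp_ok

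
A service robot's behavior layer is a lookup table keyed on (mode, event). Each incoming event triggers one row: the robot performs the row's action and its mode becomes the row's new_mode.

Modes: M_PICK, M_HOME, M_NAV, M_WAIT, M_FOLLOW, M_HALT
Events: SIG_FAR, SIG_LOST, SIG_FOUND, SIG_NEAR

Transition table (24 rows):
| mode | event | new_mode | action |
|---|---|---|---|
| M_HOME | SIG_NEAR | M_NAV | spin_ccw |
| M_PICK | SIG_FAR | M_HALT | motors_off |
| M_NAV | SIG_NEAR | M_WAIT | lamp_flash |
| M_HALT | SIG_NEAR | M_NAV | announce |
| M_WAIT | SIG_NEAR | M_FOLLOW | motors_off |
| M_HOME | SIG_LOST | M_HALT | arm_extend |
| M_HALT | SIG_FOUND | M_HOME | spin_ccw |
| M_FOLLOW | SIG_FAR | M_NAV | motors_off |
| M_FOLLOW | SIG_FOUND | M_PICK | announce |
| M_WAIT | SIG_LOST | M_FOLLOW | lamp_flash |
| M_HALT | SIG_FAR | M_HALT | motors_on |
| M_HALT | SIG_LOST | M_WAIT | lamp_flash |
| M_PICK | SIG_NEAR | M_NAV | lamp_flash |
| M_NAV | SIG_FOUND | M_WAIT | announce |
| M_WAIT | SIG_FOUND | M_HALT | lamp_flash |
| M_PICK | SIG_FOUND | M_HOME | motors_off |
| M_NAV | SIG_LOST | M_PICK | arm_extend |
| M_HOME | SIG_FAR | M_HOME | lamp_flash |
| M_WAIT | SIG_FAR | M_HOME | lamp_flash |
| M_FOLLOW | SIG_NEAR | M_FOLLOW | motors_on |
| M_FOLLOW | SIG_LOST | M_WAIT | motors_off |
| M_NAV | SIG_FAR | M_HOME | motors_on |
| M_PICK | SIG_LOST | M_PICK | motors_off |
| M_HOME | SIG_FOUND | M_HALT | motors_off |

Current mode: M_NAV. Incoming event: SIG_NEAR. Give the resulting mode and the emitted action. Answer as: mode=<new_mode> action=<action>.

current mode = M_NAV; filter table to that mode:
  (M_NAV, SIG_NEAR) → (M_WAIT, lamp_flash)  ← event matches
  (M_NAV, SIG_FOUND) → (M_WAIT, announce)
  (M_NAV, SIG_LOST) → (M_PICK, arm_extend)
  (M_NAV, SIG_FAR) → (M_HOME, motors_on)
event = SIG_NEAR selects (M_WAIT, lamp_flash)

mode=M_WAIT action=lamp_flash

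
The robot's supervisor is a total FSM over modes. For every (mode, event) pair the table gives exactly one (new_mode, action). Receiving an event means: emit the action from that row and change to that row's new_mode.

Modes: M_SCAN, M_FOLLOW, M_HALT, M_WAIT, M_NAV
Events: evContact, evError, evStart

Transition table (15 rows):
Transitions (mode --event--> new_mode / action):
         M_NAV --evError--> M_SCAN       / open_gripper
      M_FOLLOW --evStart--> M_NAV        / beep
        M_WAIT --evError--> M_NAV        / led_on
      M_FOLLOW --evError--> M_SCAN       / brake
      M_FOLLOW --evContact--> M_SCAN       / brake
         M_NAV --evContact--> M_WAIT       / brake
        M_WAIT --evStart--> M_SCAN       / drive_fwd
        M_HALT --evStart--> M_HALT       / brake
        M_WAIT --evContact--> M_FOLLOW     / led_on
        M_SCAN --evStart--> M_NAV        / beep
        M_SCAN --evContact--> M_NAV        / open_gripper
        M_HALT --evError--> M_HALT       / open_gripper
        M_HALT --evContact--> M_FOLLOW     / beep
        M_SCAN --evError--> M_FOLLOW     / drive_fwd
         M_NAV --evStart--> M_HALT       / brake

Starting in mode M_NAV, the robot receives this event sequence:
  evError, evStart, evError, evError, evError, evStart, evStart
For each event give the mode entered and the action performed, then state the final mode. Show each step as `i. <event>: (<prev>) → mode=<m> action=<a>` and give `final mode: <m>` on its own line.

1. evError: (M_NAV) → mode=M_SCAN action=open_gripper
2. evStart: (M_SCAN) → mode=M_NAV action=beep
3. evError: (M_NAV) → mode=M_SCAN action=open_gripper
4. evError: (M_SCAN) → mode=M_FOLLOW action=drive_fwd
5. evError: (M_FOLLOW) → mode=M_SCAN action=brake
6. evStart: (M_SCAN) → mode=M_NAV action=beep
7. evStart: (M_NAV) → mode=M_HALT action=brake

final mode: M_HALT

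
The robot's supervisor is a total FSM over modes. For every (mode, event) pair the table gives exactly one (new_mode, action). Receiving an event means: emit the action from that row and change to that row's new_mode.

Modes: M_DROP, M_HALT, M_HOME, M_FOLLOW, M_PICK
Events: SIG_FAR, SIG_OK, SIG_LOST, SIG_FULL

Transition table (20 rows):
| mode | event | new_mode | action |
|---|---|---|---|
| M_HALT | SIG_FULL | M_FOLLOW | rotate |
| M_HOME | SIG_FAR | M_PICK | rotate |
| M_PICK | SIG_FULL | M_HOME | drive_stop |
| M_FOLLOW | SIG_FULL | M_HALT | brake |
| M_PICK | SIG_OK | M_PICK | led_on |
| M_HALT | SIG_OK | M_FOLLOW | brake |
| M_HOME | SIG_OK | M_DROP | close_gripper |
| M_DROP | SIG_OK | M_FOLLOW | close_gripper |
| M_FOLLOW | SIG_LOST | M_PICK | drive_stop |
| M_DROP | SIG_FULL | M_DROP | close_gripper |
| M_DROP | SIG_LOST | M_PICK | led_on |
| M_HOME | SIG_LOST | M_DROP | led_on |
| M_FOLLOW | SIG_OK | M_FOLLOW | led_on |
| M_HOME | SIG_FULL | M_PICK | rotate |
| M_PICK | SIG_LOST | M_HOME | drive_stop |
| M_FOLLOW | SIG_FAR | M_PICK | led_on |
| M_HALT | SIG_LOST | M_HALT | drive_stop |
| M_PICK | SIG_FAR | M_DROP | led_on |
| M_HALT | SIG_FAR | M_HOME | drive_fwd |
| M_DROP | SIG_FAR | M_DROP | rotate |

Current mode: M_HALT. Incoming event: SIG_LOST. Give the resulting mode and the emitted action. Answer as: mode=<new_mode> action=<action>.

mode=M_HALT action=drive_stop

current mode = M_HALT; filter table to that mode:
  (M_HALT, SIG_FULL) → (M_FOLLOW, rotate)
  (M_HALT, SIG_OK) → (M_FOLLOW, brake)
  (M_HALT, SIG_LOST) → (M_HALT, drive_stop)  ← event matches
  (M_HALT, SIG_FAR) → (M_HOME, drive_fwd)
event = SIG_LOST selects (M_HALT, drive_stop)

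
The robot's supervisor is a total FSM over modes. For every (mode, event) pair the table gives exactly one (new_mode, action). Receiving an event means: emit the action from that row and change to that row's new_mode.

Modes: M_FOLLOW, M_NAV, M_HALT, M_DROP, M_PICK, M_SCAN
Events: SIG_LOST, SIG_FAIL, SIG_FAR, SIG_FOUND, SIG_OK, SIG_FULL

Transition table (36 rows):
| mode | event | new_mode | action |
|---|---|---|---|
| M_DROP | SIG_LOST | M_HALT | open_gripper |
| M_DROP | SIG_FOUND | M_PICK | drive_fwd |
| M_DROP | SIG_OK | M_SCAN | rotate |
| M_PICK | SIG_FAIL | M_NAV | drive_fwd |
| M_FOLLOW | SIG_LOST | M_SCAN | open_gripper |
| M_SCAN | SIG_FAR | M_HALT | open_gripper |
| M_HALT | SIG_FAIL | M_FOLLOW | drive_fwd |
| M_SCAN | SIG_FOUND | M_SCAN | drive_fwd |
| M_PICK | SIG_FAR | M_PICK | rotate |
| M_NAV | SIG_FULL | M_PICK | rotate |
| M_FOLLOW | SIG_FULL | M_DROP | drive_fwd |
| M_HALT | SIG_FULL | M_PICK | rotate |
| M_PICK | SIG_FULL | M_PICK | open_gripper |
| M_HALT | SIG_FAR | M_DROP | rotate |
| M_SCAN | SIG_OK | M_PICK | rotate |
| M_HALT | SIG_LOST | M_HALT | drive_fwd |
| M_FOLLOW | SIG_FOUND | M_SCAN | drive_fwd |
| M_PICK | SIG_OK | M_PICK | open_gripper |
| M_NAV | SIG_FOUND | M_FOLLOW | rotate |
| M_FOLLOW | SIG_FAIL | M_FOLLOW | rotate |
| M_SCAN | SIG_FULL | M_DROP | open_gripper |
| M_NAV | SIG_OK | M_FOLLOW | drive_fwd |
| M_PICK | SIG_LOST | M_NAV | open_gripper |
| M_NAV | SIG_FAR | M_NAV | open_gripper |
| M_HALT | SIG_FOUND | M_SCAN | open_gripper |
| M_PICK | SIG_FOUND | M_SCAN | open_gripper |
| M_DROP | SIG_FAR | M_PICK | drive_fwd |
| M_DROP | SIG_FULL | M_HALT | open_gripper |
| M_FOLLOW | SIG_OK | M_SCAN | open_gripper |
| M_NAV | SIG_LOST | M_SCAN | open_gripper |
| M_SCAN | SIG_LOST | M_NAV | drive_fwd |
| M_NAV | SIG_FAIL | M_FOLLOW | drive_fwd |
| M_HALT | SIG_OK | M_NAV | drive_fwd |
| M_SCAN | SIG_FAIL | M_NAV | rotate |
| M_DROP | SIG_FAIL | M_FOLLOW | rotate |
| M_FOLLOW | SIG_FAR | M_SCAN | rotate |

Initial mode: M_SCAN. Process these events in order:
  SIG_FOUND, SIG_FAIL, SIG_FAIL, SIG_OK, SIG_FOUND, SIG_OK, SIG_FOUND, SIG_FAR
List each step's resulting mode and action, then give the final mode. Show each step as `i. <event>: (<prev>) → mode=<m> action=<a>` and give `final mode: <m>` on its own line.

final mode: M_HALT

1. SIG_FOUND: (M_SCAN) → mode=M_SCAN action=drive_fwd
2. SIG_FAIL: (M_SCAN) → mode=M_NAV action=rotate
3. SIG_FAIL: (M_NAV) → mode=M_FOLLOW action=drive_fwd
4. SIG_OK: (M_FOLLOW) → mode=M_SCAN action=open_gripper
5. SIG_FOUND: (M_SCAN) → mode=M_SCAN action=drive_fwd
6. SIG_OK: (M_SCAN) → mode=M_PICK action=rotate
7. SIG_FOUND: (M_PICK) → mode=M_SCAN action=open_gripper
8. SIG_FAR: (M_SCAN) → mode=M_HALT action=open_gripper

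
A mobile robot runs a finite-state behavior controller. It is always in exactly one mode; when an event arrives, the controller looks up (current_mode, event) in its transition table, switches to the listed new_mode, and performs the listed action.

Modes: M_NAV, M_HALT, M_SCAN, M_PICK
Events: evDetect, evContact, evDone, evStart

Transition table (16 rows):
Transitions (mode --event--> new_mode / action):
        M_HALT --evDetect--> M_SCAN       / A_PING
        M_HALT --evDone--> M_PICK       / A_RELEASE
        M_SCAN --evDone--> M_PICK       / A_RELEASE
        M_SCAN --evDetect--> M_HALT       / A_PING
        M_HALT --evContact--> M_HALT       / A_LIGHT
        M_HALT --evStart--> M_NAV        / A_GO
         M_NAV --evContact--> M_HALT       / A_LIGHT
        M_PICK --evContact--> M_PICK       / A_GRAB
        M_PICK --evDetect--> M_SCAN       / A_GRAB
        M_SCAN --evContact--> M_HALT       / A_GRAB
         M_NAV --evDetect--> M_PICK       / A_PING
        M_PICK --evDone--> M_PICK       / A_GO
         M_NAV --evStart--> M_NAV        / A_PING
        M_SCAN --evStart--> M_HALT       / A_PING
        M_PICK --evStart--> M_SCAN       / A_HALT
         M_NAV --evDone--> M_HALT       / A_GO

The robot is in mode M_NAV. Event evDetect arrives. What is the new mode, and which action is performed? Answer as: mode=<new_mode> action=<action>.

current mode = M_NAV; filter table to that mode:
  (M_NAV, evContact) → (M_HALT, A_LIGHT)
  (M_NAV, evDetect) → (M_PICK, A_PING)  ← event matches
  (M_NAV, evStart) → (M_NAV, A_PING)
  (M_NAV, evDone) → (M_HALT, A_GO)
event = evDetect selects (M_PICK, A_PING)

mode=M_PICK action=A_PING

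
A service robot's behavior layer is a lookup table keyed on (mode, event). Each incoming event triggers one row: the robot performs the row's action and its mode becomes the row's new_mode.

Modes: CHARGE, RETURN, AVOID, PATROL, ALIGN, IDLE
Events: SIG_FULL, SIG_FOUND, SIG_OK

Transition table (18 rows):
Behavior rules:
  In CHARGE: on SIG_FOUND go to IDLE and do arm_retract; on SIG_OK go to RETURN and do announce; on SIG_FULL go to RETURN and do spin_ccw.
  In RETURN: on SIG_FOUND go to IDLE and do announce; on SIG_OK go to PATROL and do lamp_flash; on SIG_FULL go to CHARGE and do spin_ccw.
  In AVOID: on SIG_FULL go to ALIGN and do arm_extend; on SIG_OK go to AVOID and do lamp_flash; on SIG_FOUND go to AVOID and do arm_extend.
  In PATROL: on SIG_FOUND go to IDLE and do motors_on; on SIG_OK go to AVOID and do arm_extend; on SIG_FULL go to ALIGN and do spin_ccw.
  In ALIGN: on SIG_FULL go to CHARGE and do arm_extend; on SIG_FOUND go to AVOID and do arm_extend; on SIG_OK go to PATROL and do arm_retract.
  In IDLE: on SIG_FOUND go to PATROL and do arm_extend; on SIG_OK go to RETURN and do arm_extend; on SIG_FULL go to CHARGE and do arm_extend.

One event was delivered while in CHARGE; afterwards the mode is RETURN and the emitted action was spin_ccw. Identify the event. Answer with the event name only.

try SIG_FULL: (CHARGE, SIG_FULL) → (RETURN, spin_ccw)  ← matches
try SIG_FOUND: (CHARGE, SIG_FOUND) → (IDLE, arm_retract)
try SIG_OK: (CHARGE, SIG_OK) → (RETURN, announce)

SIG_FULL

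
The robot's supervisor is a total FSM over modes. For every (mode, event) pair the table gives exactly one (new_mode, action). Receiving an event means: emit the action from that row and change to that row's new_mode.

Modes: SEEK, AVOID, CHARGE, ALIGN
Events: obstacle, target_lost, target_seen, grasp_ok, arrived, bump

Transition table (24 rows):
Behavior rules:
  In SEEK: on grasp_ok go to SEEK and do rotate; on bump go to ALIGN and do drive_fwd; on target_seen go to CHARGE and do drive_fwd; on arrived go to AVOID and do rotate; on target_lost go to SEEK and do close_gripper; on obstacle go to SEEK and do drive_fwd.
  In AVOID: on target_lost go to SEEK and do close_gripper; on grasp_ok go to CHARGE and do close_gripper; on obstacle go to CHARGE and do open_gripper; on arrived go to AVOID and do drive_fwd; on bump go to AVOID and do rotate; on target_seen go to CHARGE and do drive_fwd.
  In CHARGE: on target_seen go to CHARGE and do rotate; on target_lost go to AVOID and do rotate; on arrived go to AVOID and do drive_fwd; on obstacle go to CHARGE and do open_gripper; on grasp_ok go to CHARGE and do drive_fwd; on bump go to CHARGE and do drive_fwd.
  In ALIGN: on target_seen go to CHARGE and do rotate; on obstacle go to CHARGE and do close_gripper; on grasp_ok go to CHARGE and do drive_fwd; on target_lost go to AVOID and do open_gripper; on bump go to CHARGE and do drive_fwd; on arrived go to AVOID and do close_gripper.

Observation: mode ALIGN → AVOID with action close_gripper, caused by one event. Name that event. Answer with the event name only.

try obstacle: (ALIGN, obstacle) → (CHARGE, close_gripper)
try target_lost: (ALIGN, target_lost) → (AVOID, open_gripper)
try target_seen: (ALIGN, target_seen) → (CHARGE, rotate)
try grasp_ok: (ALIGN, grasp_ok) → (CHARGE, drive_fwd)
try arrived: (ALIGN, arrived) → (AVOID, close_gripper)  ← matches
try bump: (ALIGN, bump) → (CHARGE, drive_fwd)

arrived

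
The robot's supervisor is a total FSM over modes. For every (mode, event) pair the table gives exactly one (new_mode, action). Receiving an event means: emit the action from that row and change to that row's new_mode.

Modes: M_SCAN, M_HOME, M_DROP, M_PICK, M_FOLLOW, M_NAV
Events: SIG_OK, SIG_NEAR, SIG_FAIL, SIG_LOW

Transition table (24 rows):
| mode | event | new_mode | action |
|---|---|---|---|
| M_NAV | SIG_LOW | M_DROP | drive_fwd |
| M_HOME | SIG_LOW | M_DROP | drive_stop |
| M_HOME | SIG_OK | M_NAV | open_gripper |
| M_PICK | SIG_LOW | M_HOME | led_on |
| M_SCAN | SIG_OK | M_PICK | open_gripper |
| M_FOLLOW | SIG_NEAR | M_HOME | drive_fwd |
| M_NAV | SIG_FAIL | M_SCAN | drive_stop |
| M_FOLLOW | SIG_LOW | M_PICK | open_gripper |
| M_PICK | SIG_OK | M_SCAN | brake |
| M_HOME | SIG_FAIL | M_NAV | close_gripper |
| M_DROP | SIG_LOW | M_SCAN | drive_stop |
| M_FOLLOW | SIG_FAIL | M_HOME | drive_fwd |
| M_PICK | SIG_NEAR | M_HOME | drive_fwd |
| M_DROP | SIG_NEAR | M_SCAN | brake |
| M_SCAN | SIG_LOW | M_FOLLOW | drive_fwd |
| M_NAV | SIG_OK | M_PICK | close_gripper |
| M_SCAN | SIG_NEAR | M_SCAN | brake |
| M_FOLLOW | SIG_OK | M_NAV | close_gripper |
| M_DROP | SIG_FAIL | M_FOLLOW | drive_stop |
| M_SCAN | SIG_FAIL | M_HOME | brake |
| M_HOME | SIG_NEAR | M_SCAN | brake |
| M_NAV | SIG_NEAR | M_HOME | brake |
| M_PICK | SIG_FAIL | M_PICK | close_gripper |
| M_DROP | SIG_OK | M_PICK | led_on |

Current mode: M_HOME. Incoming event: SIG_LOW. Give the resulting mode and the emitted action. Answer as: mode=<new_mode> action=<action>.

mode=M_DROP action=drive_stop

current mode = M_HOME; filter table to that mode:
  (M_HOME, SIG_LOW) → (M_DROP, drive_stop)  ← event matches
  (M_HOME, SIG_OK) → (M_NAV, open_gripper)
  (M_HOME, SIG_FAIL) → (M_NAV, close_gripper)
  (M_HOME, SIG_NEAR) → (M_SCAN, brake)
event = SIG_LOW selects (M_DROP, drive_stop)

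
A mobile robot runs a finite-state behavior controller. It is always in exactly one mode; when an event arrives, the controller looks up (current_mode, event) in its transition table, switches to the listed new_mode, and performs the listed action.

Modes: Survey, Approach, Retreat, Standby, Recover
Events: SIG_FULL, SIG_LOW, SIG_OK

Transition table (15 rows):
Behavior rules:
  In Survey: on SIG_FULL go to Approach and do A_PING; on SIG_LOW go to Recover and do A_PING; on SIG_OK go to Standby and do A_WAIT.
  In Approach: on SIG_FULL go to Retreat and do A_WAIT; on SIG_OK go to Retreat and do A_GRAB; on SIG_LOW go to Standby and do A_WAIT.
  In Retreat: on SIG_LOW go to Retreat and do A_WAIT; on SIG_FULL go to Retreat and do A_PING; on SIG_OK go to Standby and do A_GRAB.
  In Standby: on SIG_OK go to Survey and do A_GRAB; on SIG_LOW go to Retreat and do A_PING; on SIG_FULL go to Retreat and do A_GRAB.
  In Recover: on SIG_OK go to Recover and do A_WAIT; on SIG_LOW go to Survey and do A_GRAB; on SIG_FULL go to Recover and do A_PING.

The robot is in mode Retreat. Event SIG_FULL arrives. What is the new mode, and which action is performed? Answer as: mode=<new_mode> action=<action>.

current mode = Retreat; filter table to that mode:
  (Retreat, SIG_LOW) → (Retreat, A_WAIT)
  (Retreat, SIG_FULL) → (Retreat, A_PING)  ← event matches
  (Retreat, SIG_OK) → (Standby, A_GRAB)
event = SIG_FULL selects (Retreat, A_PING)

mode=Retreat action=A_PING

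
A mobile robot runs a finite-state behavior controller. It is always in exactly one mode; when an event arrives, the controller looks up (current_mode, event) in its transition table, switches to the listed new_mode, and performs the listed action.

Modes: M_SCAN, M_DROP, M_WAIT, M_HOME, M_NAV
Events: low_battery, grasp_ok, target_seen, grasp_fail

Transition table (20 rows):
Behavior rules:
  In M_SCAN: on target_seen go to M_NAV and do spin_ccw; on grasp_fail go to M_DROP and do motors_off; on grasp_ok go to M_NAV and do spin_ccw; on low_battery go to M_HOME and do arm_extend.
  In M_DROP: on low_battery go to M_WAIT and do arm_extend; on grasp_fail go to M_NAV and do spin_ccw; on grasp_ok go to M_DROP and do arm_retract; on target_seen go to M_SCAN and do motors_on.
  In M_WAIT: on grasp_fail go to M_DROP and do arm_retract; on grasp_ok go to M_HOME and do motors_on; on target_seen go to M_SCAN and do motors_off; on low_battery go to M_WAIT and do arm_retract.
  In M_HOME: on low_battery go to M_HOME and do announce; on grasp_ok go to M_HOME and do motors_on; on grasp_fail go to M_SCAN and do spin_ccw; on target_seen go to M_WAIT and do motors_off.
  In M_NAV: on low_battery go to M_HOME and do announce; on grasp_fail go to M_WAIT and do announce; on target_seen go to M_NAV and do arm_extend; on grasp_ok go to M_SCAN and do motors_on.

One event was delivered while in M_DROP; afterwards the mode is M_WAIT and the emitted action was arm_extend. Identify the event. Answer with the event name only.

low_battery

try low_battery: (M_DROP, low_battery) → (M_WAIT, arm_extend)  ← matches
try grasp_ok: (M_DROP, grasp_ok) → (M_DROP, arm_retract)
try target_seen: (M_DROP, target_seen) → (M_SCAN, motors_on)
try grasp_fail: (M_DROP, grasp_fail) → (M_NAV, spin_ccw)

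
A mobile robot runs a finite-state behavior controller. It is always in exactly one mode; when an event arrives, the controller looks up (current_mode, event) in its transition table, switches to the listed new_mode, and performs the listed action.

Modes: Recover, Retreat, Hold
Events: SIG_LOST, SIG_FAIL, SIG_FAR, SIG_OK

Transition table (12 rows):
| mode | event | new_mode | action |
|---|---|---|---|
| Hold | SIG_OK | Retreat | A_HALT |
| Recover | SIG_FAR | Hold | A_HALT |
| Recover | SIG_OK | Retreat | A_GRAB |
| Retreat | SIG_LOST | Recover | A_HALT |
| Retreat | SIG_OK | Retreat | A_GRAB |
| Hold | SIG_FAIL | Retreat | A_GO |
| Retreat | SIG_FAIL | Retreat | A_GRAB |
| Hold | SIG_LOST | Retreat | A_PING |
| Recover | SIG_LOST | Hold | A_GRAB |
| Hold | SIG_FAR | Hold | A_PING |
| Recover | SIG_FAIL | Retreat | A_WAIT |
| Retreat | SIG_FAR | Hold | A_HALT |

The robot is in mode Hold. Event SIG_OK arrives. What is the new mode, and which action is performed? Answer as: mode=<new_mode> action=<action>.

mode=Retreat action=A_HALT

current mode = Hold; filter table to that mode:
  (Hold, SIG_OK) → (Retreat, A_HALT)  ← event matches
  (Hold, SIG_FAIL) → (Retreat, A_GO)
  (Hold, SIG_LOST) → (Retreat, A_PING)
  (Hold, SIG_FAR) → (Hold, A_PING)
event = SIG_OK selects (Retreat, A_HALT)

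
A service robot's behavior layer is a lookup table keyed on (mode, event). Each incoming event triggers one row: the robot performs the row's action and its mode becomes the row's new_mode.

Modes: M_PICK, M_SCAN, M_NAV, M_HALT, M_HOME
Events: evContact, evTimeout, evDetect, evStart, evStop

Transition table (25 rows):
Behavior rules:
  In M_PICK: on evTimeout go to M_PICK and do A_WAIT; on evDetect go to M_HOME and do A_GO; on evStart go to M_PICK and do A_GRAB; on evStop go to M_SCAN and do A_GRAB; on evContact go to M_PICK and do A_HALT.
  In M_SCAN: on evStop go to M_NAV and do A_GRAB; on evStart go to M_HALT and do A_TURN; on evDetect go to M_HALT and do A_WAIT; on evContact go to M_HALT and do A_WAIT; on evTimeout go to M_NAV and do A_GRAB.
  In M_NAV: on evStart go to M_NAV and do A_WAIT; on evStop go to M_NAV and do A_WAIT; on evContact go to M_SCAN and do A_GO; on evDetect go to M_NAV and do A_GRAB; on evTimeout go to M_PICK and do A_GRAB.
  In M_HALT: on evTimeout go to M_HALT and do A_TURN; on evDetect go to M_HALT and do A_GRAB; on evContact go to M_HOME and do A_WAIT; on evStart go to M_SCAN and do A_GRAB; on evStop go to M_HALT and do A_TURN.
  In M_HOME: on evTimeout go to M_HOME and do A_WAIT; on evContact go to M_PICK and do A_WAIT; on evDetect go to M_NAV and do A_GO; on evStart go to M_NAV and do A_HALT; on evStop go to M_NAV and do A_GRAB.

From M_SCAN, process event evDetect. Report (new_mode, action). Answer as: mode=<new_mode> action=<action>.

current mode = M_SCAN; filter table to that mode:
  (M_SCAN, evStop) → (M_NAV, A_GRAB)
  (M_SCAN, evStart) → (M_HALT, A_TURN)
  (M_SCAN, evDetect) → (M_HALT, A_WAIT)  ← event matches
  (M_SCAN, evContact) → (M_HALT, A_WAIT)
  (M_SCAN, evTimeout) → (M_NAV, A_GRAB)
event = evDetect selects (M_HALT, A_WAIT)

mode=M_HALT action=A_WAIT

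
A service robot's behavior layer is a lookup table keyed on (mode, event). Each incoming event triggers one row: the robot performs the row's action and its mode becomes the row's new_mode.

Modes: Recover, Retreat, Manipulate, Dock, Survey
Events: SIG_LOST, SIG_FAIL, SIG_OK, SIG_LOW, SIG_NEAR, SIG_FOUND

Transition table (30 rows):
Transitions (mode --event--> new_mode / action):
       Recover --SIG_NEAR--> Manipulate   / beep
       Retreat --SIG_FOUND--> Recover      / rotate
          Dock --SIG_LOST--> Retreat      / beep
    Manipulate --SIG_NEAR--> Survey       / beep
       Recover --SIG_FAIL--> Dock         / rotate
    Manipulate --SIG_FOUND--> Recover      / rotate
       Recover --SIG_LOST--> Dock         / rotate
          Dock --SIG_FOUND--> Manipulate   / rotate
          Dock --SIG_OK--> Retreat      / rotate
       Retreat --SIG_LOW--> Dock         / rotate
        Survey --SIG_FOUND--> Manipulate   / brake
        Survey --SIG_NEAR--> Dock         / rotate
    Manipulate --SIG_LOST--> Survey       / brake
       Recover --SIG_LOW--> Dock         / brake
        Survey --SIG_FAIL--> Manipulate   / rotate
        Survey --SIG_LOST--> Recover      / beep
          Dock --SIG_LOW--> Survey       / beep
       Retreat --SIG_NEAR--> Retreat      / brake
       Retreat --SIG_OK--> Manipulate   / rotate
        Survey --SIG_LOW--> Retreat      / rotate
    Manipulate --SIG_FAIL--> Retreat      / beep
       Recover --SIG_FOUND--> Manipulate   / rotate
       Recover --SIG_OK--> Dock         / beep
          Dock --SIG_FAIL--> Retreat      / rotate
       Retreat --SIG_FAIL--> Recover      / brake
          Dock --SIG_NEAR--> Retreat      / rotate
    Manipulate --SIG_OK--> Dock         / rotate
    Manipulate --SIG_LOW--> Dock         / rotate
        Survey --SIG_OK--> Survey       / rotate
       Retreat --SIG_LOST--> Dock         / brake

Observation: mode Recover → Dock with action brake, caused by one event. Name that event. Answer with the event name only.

try SIG_LOST: (Recover, SIG_LOST) → (Dock, rotate)
try SIG_FAIL: (Recover, SIG_FAIL) → (Dock, rotate)
try SIG_OK: (Recover, SIG_OK) → (Dock, beep)
try SIG_LOW: (Recover, SIG_LOW) → (Dock, brake)  ← matches
try SIG_NEAR: (Recover, SIG_NEAR) → (Manipulate, beep)
try SIG_FOUND: (Recover, SIG_FOUND) → (Manipulate, rotate)

SIG_LOW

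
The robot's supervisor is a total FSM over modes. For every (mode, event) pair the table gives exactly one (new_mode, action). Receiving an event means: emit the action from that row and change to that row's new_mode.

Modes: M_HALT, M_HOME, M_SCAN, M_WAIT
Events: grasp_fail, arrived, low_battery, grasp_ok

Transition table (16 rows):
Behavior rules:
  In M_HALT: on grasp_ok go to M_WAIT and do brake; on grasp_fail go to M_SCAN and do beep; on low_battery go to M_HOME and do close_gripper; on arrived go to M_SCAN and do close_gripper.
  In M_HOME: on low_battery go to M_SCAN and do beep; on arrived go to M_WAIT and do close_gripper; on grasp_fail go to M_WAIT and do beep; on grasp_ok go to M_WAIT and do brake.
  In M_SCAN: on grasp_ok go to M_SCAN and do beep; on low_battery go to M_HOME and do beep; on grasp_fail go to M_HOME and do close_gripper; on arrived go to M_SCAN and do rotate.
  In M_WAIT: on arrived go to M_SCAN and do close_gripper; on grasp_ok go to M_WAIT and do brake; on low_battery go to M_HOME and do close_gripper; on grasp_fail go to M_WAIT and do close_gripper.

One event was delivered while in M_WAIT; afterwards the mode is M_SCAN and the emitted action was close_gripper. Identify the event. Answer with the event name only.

try grasp_fail: (M_WAIT, grasp_fail) → (M_WAIT, close_gripper)
try arrived: (M_WAIT, arrived) → (M_SCAN, close_gripper)  ← matches
try low_battery: (M_WAIT, low_battery) → (M_HOME, close_gripper)
try grasp_ok: (M_WAIT, grasp_ok) → (M_WAIT, brake)

arrived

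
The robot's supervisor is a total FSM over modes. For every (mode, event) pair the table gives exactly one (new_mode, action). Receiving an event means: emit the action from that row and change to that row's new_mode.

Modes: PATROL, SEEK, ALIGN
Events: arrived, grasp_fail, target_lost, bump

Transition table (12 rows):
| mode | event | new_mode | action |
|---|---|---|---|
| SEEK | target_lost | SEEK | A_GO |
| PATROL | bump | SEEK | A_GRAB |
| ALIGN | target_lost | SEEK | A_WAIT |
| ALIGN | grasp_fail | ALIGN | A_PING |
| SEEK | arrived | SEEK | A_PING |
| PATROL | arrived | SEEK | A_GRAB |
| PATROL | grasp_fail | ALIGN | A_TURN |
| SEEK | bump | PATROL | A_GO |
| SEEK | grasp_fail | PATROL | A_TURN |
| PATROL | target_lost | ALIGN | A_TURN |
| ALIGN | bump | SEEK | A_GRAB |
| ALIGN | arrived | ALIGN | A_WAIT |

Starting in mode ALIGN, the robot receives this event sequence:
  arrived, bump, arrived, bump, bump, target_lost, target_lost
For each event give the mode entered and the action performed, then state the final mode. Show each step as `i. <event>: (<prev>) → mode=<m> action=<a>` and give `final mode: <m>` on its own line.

1. arrived: (ALIGN) → mode=ALIGN action=A_WAIT
2. bump: (ALIGN) → mode=SEEK action=A_GRAB
3. arrived: (SEEK) → mode=SEEK action=A_PING
4. bump: (SEEK) → mode=PATROL action=A_GO
5. bump: (PATROL) → mode=SEEK action=A_GRAB
6. target_lost: (SEEK) → mode=SEEK action=A_GO
7. target_lost: (SEEK) → mode=SEEK action=A_GO

final mode: SEEK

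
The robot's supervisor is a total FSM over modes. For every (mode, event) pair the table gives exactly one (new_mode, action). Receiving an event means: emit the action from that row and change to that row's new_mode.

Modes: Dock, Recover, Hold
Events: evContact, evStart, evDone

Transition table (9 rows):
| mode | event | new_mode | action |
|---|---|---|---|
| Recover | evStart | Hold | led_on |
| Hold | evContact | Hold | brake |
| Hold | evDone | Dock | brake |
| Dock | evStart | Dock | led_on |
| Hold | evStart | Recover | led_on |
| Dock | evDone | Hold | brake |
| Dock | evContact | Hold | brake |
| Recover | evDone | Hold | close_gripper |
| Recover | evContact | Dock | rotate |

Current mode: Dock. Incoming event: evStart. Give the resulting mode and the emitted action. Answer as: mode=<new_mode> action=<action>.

mode=Dock action=led_on

current mode = Dock; filter table to that mode:
  (Dock, evStart) → (Dock, led_on)  ← event matches
  (Dock, evDone) → (Hold, brake)
  (Dock, evContact) → (Hold, brake)
event = evStart selects (Dock, led_on)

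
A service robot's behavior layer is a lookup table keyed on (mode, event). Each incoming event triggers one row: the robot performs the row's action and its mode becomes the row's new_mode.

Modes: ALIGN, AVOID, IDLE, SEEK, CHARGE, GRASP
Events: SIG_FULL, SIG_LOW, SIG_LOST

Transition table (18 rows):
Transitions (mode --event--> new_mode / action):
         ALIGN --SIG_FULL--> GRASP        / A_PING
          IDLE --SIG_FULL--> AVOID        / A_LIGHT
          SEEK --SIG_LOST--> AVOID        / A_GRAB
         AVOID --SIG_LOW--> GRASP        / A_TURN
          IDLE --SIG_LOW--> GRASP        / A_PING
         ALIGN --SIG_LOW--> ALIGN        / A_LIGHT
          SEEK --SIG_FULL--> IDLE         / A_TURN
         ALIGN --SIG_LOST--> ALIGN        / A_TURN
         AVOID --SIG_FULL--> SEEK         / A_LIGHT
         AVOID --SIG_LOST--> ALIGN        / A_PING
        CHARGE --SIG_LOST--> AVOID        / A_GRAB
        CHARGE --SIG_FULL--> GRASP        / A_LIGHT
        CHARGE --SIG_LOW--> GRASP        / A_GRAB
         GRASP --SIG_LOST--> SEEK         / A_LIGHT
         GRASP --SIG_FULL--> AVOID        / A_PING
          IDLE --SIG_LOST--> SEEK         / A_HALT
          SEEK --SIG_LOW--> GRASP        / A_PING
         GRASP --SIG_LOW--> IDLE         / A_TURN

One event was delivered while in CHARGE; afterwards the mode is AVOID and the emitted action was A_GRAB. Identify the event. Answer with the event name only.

SIG_LOST

try SIG_FULL: (CHARGE, SIG_FULL) → (GRASP, A_LIGHT)
try SIG_LOW: (CHARGE, SIG_LOW) → (GRASP, A_GRAB)
try SIG_LOST: (CHARGE, SIG_LOST) → (AVOID, A_GRAB)  ← matches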